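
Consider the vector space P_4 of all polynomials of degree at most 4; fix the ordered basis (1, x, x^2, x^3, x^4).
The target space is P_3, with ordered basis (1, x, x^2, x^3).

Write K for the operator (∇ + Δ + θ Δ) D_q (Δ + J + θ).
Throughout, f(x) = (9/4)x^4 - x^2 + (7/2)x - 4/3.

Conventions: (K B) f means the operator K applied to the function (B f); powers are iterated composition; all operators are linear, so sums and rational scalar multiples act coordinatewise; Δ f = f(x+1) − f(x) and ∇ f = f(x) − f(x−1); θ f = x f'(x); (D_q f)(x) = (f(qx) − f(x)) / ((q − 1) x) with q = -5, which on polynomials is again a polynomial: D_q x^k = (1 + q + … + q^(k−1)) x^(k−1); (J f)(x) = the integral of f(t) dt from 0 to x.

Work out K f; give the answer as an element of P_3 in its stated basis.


Δ f = 9x^3 + (27/2)x^2 + 7x + 19/4
J f = (9/20)x^5 - (1/3)x^3 + (7/4)x^2 - (4/3)x
θ f = 9x^4 - 2x^2 + (7/2)x
(Δ + J + θ) f = (9/20)x^5 + 9x^4 + (26/3)x^3 + (53/4)x^2 + (55/6)x + 19/4
D_q (Δ + J + θ) f = (4689/20)x^4 - 936x^3 + 182x^2 - 53x + 55/6
∇ D_q (Δ + J + θ) f = (4689/5)x^3 - (42147/10)x^2 + (20549/5)x - 28109/20
Δ D_q (Δ + J + θ) f = (4689/5)x^3 - (14013/10)x^2 - (7531/5)x - 11451/20
Δ D_q (Δ + J + θ) f = (4689/5)x^3 - (14013/10)x^2 - (7531/5)x - 11451/20
θ Δ D_q (Δ + J + θ) f = (14067/5)x^3 - (14013/5)x^2 - (7531/5)x
(∇ + Δ + θ Δ) D_q (Δ + J + θ) f = 4689x^3 - (42093/5)x^2 + (5487/5)x - 1978

the result is g(x) = 4689x^3 - (42093/5)x^2 + (5487/5)x - 1978


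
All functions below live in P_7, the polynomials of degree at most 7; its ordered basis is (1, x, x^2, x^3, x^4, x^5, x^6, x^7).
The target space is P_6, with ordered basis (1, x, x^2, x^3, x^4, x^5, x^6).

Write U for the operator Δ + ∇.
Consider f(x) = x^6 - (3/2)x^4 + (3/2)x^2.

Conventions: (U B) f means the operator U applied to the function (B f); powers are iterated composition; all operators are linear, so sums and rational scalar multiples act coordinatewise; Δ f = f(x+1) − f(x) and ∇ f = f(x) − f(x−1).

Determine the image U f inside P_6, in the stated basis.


g(x) = 12x^5 + 28x^3 + 6x

Δ f = 6x^5 + 15x^4 + 14x^3 + 6x^2 + 3x + 1
∇ f = 6x^5 - 15x^4 + 14x^3 - 6x^2 + 3x - 1
(Δ + ∇) f = 12x^5 + 28x^3 + 6x


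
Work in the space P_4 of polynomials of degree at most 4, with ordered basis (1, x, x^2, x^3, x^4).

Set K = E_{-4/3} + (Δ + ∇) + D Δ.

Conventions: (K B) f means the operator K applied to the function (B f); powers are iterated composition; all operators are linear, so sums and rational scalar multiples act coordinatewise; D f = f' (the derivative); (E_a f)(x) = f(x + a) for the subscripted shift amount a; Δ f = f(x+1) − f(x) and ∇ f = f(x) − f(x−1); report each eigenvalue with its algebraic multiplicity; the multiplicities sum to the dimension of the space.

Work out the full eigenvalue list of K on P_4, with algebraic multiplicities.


image of 1: 1
image of x: x + 2/3
image of x^2: x^2 + (4/3)x + 34/9
image of x^3: x^3 + 2x^2 + (34/3)x + 71/27
image of x^4: x^4 + (8/3)x^3 + (68/3)x^2 + (284/27)x + 580/81
the matrix is upper triangular; its diagonal is (1, 1, 1, 1, 1)
for a triangular matrix the eigenvalues are the diagonal entries, with algebraic multiplicity their repetition count

λ = 1 (multiplicity 5)


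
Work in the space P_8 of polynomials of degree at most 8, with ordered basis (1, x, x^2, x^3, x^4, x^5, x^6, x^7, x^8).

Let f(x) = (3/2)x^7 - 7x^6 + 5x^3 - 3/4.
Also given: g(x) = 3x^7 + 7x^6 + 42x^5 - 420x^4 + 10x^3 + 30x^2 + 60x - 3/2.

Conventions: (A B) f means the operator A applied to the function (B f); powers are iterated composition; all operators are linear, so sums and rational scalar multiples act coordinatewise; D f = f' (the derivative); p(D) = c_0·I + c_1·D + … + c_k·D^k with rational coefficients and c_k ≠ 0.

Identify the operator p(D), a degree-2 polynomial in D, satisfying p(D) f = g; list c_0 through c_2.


p(D) = 2·I + 2·D + 2·D^2, i.e. c_0 = 2, c_1 = 2, c_2 = 2

D^0 f = (3/2)x^7 - 7x^6 + 5x^3 - 3/4
D^1 f = (21/2)x^6 - 42x^5 + 15x^2
D^2 f = 63x^5 - 210x^4 + 30x
matching coefficients of g against c_0 f + c_1 Df + … from the top degree down determines the c_i
solution: c_0 = 2, c_1 = 2, c_2 = 2


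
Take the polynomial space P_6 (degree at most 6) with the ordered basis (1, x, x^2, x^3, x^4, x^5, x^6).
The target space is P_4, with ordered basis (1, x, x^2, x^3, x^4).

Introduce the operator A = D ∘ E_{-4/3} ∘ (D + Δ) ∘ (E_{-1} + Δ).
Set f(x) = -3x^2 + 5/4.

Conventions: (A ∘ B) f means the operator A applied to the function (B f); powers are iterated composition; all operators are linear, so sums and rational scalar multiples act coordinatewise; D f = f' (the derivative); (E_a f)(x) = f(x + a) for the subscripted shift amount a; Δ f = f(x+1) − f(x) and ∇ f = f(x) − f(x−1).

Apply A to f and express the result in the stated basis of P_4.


E_{-1} f = -3x^2 + 6x - 7/4
Δ f = -6x - 3
(E_{-1} + Δ) f = -3x^2 - 19/4
D (E_{-1} + Δ) f = -6x
Δ (E_{-1} + Δ) f = -6x - 3
(D + Δ) (E_{-1} + Δ) f = -12x - 3
E_{-4/3} ((D + Δ) ∘ (E_{-1} + Δ)) f = -12x + 13
D E_{-4/3} ((D + Δ) ∘ (E_{-1} + Δ)) f = -12

g(x) = -12


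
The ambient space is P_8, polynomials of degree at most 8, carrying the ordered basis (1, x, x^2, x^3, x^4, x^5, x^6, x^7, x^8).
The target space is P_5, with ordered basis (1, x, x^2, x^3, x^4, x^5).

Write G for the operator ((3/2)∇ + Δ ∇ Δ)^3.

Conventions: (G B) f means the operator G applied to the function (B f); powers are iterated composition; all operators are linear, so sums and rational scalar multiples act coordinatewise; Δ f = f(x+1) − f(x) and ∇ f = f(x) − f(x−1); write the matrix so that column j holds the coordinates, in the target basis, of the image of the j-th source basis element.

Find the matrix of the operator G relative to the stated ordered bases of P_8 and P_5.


image of 1: 0
image of x: 0
image of x^2: 0
image of x^3: 81/4
image of x^4: 81x - 243/2
image of x^5: (405/2)x^2 - (1215/2)x + 5265/4
image of x^6: 405x^3 - (3645/2)x^2 + (15795/2)x - 8505/2
image of x^7: (2835/4)x^4 - (8505/2)x^3 + (110565/4)x^2 - (59535/2)x + 160461/4
image of x^8: 1134x^5 - 8505x^4 + 73710x^3 - 119070x^2 + 320922x + 74277/2
each image's coordinates form column j of the matrix

the matrix is [[0, 0, 0, 81/4, -243/2, 5265/4, -8505/2, 160461/4, 74277/2]; [0, 0, 0, 0, 81, -1215/2, 15795/2, -59535/2, 320922]; [0, 0, 0, 0, 0, 405/2, -3645/2, 110565/4, -119070]; [0, 0, 0, 0, 0, 0, 405, -8505/2, 73710]; [0, 0, 0, 0, 0, 0, 0, 2835/4, -8505]; [0, 0, 0, 0, 0, 0, 0, 0, 1134]] (rows listed top to bottom)


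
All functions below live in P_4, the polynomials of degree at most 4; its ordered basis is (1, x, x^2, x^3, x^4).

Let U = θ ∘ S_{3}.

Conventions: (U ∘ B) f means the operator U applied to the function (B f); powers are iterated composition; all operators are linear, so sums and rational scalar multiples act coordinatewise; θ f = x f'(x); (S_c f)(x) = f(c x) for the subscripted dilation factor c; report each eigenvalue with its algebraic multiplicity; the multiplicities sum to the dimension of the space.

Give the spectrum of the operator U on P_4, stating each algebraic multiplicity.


image of 1: 0
image of x: 3x
image of x^2: 18x^2
image of x^3: 81x^3
image of x^4: 324x^4
the matrix is upper triangular; its diagonal is (0, 3, 18, 81, 324)
for a triangular matrix the eigenvalues are the diagonal entries, with algebraic multiplicity their repetition count

λ = 0 (multiplicity 1), λ = 3 (multiplicity 1), λ = 18 (multiplicity 1), λ = 81 (multiplicity 1), λ = 324 (multiplicity 1)


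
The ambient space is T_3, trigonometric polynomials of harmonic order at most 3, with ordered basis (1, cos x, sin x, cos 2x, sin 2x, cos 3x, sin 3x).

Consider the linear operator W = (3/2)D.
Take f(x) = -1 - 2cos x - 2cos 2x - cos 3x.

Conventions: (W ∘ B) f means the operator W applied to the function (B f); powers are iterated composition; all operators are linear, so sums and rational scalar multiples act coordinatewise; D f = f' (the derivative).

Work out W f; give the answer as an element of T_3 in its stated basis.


the result is g(x) = 3sin x + 6sin 2x + (9/2)sin 3x

D f = 2sin x + 4sin 2x + 3sin 3x
((3/2)D) f = 3sin x + 6sin 2x + (9/2)sin 3x


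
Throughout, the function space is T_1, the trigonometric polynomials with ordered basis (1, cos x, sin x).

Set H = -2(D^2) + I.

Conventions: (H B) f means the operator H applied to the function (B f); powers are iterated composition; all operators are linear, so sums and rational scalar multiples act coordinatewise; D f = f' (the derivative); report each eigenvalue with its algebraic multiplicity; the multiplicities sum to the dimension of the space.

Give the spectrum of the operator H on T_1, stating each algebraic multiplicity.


λ = 1 (multiplicity 1), λ = 3 (multiplicity 2)

image of 1: 1
image of cos x: 3cos x
image of sin x: 3sin x
the matrix is diagonal; its diagonal is (1, 3, 3)
for a triangular matrix the eigenvalues are the diagonal entries, with algebraic multiplicity their repetition count


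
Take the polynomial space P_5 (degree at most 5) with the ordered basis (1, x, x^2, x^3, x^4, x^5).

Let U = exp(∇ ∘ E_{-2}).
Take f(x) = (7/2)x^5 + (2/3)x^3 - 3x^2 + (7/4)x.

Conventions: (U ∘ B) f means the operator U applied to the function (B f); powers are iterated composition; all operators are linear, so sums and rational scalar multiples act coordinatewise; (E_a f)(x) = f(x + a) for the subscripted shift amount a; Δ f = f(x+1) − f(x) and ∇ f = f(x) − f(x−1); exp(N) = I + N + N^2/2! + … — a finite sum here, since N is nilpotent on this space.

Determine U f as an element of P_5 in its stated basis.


the image equals g(x) = (7/2)x^5 + (35/2)x^4 - (418/3)x^3 + 174x^2 + (3941/4)x - 22811/12

order-1 term: (35/2)x^4 - 175x^3 + 667x^2 - (2307/2)x + 9215/12
order-2 term: 35x^3 - 525x^2 + (5289/2)x - 8951/2
order-3 term: 35x^2 - 525x + 11869/6
order-4 term: (35/2)x - 175
order-5 term: 7/2
the series for exp(∇ ∘ E_{-2}) f terminates at order 5
exp(∇ ∘ E_{-2}) f = (7/2)x^5 + (35/2)x^4 - (418/3)x^3 + 174x^2 + (3941/4)x - 22811/12


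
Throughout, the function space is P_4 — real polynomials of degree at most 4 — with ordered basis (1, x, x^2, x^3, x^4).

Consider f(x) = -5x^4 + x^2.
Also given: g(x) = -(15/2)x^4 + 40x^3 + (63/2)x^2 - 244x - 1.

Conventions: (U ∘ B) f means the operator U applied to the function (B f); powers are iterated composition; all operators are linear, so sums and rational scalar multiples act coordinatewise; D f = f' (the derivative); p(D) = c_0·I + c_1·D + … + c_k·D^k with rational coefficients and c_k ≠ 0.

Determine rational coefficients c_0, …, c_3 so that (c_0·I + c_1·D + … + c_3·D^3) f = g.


c_0 = 3/2, c_1 = -2, c_2 = -1/2, c_3 = 2

D^0 f = -5x^4 + x^2
D^1 f = -20x^3 + 2x
D^2 f = -60x^2 + 2
D^3 f = -120x
matching coefficients of g against c_0 f + c_1 Df + … from the top degree down determines the c_i
solution: c_0 = 3/2, c_1 = -2, c_2 = -1/2, c_3 = 2


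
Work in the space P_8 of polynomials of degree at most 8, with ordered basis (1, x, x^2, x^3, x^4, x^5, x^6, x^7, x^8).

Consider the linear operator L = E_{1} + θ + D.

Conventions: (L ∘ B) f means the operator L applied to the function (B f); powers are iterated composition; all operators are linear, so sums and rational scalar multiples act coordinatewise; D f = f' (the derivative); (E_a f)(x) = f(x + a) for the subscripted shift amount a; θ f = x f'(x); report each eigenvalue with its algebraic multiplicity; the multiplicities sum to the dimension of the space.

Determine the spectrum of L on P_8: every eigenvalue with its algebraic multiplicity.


λ = 1 (multiplicity 1), λ = 2 (multiplicity 1), λ = 3 (multiplicity 1), λ = 4 (multiplicity 1), λ = 5 (multiplicity 1), λ = 6 (multiplicity 1), λ = 7 (multiplicity 1), λ = 8 (multiplicity 1), λ = 9 (multiplicity 1)

image of 1: 1
image of x: 2x + 2
image of x^2: 3x^2 + 4x + 1
image of x^3: 4x^3 + 6x^2 + 3x + 1
image of x^4: 5x^4 + 8x^3 + 6x^2 + 4x + 1
image of x^5: 6x^5 + 10x^4 + 10x^3 + 10x^2 + 5x + 1
image of x^6: 7x^6 + 12x^5 + 15x^4 + 20x^3 + 15x^2 + 6x + 1
image of x^7: 8x^7 + 14x^6 + 21x^5 + 35x^4 + 35x^3 + 21x^2 + 7x + 1
image of x^8: 9x^8 + 16x^7 + 28x^6 + 56x^5 + 70x^4 + 56x^3 + 28x^2 + 8x + 1
the matrix is upper triangular; its diagonal is (1, 2, 3, 4, 5, 6, 7, 8, 9)
for a triangular matrix the eigenvalues are the diagonal entries, with algebraic multiplicity their repetition count


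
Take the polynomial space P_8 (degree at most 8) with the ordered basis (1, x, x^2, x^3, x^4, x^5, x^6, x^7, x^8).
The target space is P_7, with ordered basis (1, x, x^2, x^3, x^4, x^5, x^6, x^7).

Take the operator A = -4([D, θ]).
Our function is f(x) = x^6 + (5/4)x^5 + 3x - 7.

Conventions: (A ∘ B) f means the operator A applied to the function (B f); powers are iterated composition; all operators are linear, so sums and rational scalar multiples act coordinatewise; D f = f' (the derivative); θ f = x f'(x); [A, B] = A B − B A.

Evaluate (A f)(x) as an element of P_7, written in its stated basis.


θ f = 6x^6 + (25/4)x^5 + 3x
D θ f = 36x^5 + (125/4)x^4 + 3
D f = 6x^5 + (25/4)x^4 + 3
θ D f = 30x^5 + 25x^4
[D, θ] f = 6x^5 + (25/4)x^4 + 3
(-4([D, θ])) f = -24x^5 - 25x^4 - 12

the result is g(x) = -24x^5 - 25x^4 - 12


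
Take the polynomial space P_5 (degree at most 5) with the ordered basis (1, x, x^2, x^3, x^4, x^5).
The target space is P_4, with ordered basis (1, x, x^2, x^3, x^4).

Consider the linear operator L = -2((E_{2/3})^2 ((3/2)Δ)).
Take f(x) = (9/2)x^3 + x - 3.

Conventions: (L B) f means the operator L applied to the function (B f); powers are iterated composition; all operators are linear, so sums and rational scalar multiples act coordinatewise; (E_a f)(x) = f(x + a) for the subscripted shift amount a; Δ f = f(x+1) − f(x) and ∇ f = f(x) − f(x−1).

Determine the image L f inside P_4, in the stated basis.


Δ f = (27/2)x^2 + (27/2)x + 11/2
((3/2)Δ) f = (81/4)x^2 + (81/4)x + 33/4
E_{2/3} ((3/2)Δ) f = (81/4)x^2 + (189/4)x + 123/4
E_{2/3} E_{2/3} ((3/2)Δ) f = (81/4)x^2 + (297/4)x + 285/4
(-2((E_{2/3})^2 ((3/2)Δ))) f = -(81/2)x^2 - (297/2)x - 285/2

the image equals g(x) = -(81/2)x^2 - (297/2)x - 285/2


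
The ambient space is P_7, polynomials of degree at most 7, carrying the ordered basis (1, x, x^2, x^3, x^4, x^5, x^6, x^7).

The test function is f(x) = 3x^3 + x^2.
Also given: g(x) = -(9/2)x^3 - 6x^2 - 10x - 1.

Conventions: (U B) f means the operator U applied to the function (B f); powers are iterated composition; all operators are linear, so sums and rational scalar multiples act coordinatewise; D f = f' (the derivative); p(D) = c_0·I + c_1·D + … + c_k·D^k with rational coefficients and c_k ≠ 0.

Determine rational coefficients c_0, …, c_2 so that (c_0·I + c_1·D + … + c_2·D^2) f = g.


D^0 f = 3x^3 + x^2
D^1 f = 9x^2 + 2x
D^2 f = 18x + 2
matching coefficients of g against c_0 f + c_1 Df + … from the top degree down determines the c_i
solution: c_0 = -3/2, c_1 = -1/2, c_2 = -1/2

c_0 = -3/2, c_1 = -1/2, c_2 = -1/2


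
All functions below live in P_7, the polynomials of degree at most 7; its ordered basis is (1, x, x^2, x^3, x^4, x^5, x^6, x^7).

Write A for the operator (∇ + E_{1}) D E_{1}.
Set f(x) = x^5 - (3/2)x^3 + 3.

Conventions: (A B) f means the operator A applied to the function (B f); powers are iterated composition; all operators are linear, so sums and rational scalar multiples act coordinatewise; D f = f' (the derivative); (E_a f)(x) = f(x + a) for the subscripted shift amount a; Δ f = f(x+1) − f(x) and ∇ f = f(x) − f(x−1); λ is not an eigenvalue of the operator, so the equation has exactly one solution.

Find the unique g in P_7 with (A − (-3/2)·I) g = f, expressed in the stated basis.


write g with unknown coordinates in the stated basis and equate coefficients in (A − (-3/2)·I) g = f
solving from the highest basis element down gives g = (2/3)x^5 - (20/9)x^4 - (587/27)x^3 + (814/27)x^2 + (18596/81)x - 9400/243
check: A g = (10/3)x^4 + (280/9)x^3 - (407/9)x^2 - (9298/27)x + 4943/81
so A g − (-3/2)·g = x^5 - (3/2)x^3 + 3 = f ✓

the result is g(x) = (2/3)x^5 - (20/9)x^4 - (587/27)x^3 + (814/27)x^2 + (18596/81)x - 9400/243


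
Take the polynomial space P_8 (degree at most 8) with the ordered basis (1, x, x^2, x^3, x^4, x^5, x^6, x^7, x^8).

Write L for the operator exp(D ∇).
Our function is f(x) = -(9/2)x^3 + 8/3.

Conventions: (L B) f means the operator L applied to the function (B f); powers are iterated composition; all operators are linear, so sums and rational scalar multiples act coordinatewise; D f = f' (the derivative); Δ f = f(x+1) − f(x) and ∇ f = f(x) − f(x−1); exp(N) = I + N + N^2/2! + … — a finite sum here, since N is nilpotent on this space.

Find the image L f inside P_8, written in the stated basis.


order-1 term: -27x + 27/2
the series for exp(D ∇) f terminates at order 1
exp(D ∇) f = -(9/2)x^3 - 27x + 97/6

the image equals g(x) = -(9/2)x^3 - 27x + 97/6


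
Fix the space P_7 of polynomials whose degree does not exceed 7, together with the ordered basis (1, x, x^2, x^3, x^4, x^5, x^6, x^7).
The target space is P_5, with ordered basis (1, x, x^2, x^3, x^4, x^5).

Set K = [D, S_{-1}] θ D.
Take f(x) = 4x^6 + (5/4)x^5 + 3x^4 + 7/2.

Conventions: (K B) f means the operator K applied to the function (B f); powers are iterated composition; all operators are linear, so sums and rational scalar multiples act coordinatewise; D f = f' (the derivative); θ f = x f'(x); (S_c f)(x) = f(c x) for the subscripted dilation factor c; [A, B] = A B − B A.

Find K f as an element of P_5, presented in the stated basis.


D f = 24x^5 + (25/4)x^4 + 12x^3
θ D f = 120x^5 + 25x^4 + 36x^3
S_{-1} (θ D) f = -120x^5 + 25x^4 - 36x^3
D S_{-1} (θ D) f = -600x^4 + 100x^3 - 108x^2
D (θ D) f = 600x^4 + 100x^3 + 108x^2
S_{-1} D (θ D) f = 600x^4 - 100x^3 + 108x^2
[D, S_{-1}] (θ D) f = -1200x^4 + 200x^3 - 216x^2

the image equals g(x) = -1200x^4 + 200x^3 - 216x^2


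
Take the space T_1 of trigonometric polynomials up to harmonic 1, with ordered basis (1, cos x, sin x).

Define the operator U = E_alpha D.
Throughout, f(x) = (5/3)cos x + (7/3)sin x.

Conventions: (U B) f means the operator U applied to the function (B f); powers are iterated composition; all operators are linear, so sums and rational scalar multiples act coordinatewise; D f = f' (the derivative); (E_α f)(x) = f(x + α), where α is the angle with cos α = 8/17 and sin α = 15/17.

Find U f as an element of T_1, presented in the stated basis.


D f = (7/3)cos x - (5/3)sin x
E_alpha D f = -(19/51)cos x - (145/51)sin x

the result is g(x) = -(19/51)cos x - (145/51)sin x


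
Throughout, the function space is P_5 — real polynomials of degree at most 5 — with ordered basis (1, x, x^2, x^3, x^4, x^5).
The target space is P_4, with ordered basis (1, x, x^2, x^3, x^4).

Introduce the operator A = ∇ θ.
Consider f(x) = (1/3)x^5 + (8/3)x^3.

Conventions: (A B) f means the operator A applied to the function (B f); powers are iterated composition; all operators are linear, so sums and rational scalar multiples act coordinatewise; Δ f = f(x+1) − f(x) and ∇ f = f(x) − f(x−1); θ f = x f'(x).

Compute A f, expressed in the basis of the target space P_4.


g(x) = (25/3)x^4 - (50/3)x^3 + (122/3)x^2 - (97/3)x + 29/3

θ f = (5/3)x^5 + 8x^3
∇ θ f = (25/3)x^4 - (50/3)x^3 + (122/3)x^2 - (97/3)x + 29/3


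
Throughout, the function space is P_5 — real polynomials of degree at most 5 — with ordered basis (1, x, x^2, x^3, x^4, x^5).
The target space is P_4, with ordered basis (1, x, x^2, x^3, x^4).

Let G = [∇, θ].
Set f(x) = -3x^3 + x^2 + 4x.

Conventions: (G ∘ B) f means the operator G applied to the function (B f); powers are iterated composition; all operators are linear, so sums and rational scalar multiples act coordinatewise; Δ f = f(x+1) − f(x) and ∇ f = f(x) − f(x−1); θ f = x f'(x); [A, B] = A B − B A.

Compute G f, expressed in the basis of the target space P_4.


θ f = -9x^3 + 2x^2 + 4x
∇ θ f = -27x^2 + 31x - 7
∇ f = -9x^2 + 11x
θ ∇ f = -18x^2 + 11x
[∇, θ] f = -9x^2 + 20x - 7

the image equals g(x) = -9x^2 + 20x - 7


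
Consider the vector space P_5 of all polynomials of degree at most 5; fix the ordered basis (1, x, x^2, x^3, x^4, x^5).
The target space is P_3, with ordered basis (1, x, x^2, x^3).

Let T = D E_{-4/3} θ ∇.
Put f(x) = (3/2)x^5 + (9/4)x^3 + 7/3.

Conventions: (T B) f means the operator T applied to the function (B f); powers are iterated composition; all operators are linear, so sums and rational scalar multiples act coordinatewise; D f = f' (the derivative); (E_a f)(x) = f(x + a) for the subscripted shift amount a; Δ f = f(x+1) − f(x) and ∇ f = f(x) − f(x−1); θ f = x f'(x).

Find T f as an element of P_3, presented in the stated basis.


the image equals g(x) = 120x^3 - 615x^2 + 1087x - 23569/36

∇ f = (15/2)x^4 - 15x^3 + (87/4)x^2 - (57/4)x + 15/4
θ ∇ f = 30x^4 - 45x^3 + (87/2)x^2 - (57/4)x
E_{-4/3} θ ∇ f = 30x^4 - 205x^3 + (1087/2)x^2 - (23569/36)x + 8041/27
D E_{-4/3} θ ∇ f = 120x^3 - 615x^2 + 1087x - 23569/36


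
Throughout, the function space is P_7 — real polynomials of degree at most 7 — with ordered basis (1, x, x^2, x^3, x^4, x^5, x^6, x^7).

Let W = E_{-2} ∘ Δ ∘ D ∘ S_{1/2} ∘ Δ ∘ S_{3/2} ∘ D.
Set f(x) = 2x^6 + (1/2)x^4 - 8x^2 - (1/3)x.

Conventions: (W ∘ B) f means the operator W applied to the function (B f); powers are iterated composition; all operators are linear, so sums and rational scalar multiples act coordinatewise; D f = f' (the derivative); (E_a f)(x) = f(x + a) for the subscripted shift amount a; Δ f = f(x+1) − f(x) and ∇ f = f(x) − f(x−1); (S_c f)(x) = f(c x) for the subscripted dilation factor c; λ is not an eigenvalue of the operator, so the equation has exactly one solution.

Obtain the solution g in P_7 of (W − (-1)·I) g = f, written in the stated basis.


the image equals g(x) = 2x^6 + (1/2)x^4 - (11191/32)x^2 + (32773/96)x - 3807/16

write g with unknown coordinates in the stated basis and equate coefficients in (W − (-1)·I) g = f
solving from the highest basis element down gives g = 2x^6 + (1/2)x^4 - (11191/32)x^2 + (32773/96)x - 3807/16
check: W g = (10935/32)x^2 - (10935/32)x + 3807/16
so W g − (-1)·g = 2x^6 + (1/2)x^4 - 8x^2 - (1/3)x = f ✓


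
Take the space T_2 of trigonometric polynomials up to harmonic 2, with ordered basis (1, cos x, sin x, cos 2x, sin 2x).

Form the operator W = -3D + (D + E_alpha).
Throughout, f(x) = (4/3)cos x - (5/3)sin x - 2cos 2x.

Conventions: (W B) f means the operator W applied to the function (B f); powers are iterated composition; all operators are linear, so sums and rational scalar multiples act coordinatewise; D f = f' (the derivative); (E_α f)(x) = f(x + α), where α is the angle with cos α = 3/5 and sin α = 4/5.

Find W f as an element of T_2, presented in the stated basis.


D f = -(5/3)cos x - (4/3)sin x + 4sin 2x
(-3D) f = 5cos x + 4sin x - 12sin 2x
D f = -(5/3)cos x - (4/3)sin x + 4sin 2x
E_alpha f = -(8/15)cos x - (31/15)sin x + (14/25)cos 2x + (48/25)sin 2x
(D + E_alpha) f = -(11/5)cos x - (17/5)sin x + (14/25)cos 2x + (148/25)sin 2x
(-3D + (D + E_alpha)) f = (14/5)cos x + (3/5)sin x + (14/25)cos 2x - (152/25)sin 2x

the image equals g(x) = (14/5)cos x + (3/5)sin x + (14/25)cos 2x - (152/25)sin 2x


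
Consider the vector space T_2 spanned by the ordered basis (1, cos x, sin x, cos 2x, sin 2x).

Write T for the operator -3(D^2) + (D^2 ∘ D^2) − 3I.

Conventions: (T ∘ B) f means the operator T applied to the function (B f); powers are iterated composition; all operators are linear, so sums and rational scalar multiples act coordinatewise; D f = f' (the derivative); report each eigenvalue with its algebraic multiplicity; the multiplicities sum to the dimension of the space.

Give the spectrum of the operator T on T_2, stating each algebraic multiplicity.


image of 1: -3
image of cos x: cos x
image of sin x: sin x
image of cos 2x: 25cos 2x
image of sin 2x: 25sin 2x
the matrix is diagonal; its diagonal is (-3, 1, 1, 25, 25)
for a triangular matrix the eigenvalues are the diagonal entries, with algebraic multiplicity their repetition count

λ = -3 (multiplicity 1), λ = 1 (multiplicity 2), λ = 25 (multiplicity 2)


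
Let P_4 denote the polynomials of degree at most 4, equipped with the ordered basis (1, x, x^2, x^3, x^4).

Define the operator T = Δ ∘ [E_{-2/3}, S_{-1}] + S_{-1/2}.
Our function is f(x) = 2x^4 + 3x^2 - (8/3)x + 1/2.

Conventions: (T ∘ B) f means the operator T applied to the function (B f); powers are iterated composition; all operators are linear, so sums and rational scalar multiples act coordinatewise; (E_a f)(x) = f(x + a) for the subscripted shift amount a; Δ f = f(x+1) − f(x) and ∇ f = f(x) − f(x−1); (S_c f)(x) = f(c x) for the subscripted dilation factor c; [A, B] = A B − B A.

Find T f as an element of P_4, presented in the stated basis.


S_{-1} f = 2x^4 + 3x^2 + (8/3)x + 1/2
E_{-2/3} S_{-1} f = 2x^4 - (16/3)x^3 + (25/3)x^2 - (100/27)x + 73/162
E_{-2/3} f = 2x^4 - (16/3)x^3 + (25/3)x^2 - (244/27)x + 649/162
S_{-1} E_{-2/3} f = 2x^4 + (16/3)x^3 + (25/3)x^2 + (244/27)x + 649/162
[E_{-2/3}, S_{-1}] f = -(32/3)x^3 - (344/27)x - 32/9
Δ [E_{-2/3}, S_{-1}] f = -32x^2 - 32x - 632/27
S_{-1/2} f = (1/8)x^4 + (3/4)x^2 + (4/3)x + 1/2
(Δ ∘ [E_{-2/3}, S_{-1}] + S_{-1/2}) f = (1/8)x^4 - (125/4)x^2 - (92/3)x - 1237/54

g(x) = (1/8)x^4 - (125/4)x^2 - (92/3)x - 1237/54


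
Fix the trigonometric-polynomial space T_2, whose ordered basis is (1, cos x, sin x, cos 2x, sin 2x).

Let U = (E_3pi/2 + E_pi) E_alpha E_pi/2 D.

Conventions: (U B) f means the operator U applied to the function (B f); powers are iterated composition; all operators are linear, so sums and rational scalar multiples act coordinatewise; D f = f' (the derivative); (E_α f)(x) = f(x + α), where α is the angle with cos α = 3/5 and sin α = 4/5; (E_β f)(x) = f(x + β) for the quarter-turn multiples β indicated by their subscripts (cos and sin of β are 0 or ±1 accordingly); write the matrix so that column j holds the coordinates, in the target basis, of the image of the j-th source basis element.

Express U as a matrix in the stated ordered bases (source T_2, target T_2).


image of 1: 0
image of cos x: -(1/5)cos x - (7/5)sin x
image of sin x: (7/5)cos x - (1/5)sin x
image of cos 2x: 0
image of sin 2x: 0
each image's coordinates form column j of the matrix

the matrix is [[0, 0, 0, 0, 0]; [0, -1/5, 7/5, 0, 0]; [0, -7/5, -1/5, 0, 0]; [0, 0, 0, 0, 0]; [0, 0, 0, 0, 0]] (rows listed top to bottom)


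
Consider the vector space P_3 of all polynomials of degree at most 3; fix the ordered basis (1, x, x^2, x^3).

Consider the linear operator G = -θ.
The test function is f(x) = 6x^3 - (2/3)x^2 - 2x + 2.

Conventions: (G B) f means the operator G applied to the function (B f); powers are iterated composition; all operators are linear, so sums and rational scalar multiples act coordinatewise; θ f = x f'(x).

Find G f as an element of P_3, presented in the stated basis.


θ f = 18x^3 - (4/3)x^2 - 2x
(-θ) f = -18x^3 + (4/3)x^2 + 2x

the result is g(x) = -18x^3 + (4/3)x^2 + 2x


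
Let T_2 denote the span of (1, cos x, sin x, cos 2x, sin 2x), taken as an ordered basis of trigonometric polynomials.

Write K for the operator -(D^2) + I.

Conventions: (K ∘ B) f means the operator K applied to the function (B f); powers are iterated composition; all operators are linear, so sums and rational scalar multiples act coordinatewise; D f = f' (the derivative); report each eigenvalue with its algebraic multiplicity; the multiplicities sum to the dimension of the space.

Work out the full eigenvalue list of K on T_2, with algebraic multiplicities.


image of 1: 1
image of cos x: 2cos x
image of sin x: 2sin x
image of cos 2x: 5cos 2x
image of sin 2x: 5sin 2x
the matrix is diagonal; its diagonal is (1, 2, 2, 5, 5)
for a triangular matrix the eigenvalues are the diagonal entries, with algebraic multiplicity their repetition count

λ = 1 (multiplicity 1), λ = 2 (multiplicity 2), λ = 5 (multiplicity 2)


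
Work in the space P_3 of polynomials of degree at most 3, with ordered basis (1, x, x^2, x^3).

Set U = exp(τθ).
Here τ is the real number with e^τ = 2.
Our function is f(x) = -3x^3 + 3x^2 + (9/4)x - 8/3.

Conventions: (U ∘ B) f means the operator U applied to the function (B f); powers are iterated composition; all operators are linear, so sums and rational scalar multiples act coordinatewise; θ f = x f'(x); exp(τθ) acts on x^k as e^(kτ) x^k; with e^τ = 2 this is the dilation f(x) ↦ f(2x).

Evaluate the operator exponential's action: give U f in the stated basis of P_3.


exp(τθ) x^k = e^(kτ) x^k; with e^τ = 2 this sends x^k to 2^k x^k
x ↦ 2 x
x^2 ↦ 4 x^2
x^3 ↦ 8 x^3
applying this coordinatewise to f: exp(τθ) f = -24x^3 + 12x^2 + (9/2)x - 8/3

the result is g(x) = -24x^3 + 12x^2 + (9/2)x - 8/3


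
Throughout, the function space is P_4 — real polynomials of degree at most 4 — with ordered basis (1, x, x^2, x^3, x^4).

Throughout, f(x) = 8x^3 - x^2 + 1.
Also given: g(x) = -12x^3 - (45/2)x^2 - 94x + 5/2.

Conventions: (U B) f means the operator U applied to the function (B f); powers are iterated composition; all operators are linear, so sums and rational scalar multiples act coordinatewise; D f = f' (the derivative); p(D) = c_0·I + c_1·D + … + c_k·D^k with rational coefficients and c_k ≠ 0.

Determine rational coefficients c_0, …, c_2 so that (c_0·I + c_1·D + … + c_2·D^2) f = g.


D^0 f = 8x^3 - x^2 + 1
D^1 f = 24x^2 - 2x
D^2 f = 48x - 2
matching coefficients of g against c_0 f + c_1 Df + … from the top degree down determines the c_i
solution: c_0 = -3/2, c_1 = -1, c_2 = -2

p(D) = -(3/2)·I − D − 2·D^2, i.e. c_0 = -3/2, c_1 = -1, c_2 = -2


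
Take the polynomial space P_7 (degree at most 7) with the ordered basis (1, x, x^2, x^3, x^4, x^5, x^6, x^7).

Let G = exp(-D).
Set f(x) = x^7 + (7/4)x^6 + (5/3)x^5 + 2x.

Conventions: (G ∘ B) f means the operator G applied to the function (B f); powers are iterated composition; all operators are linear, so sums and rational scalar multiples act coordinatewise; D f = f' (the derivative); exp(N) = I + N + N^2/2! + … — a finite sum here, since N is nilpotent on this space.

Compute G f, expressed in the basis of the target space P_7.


order-1 term: -7x^6 - (21/2)x^5 - (25/3)x^4 - 2
order-2 term: 21x^5 + (105/4)x^4 + (50/3)x^3
order-3 term: -35x^4 - 35x^3 - (50/3)x^2
order-4 term: 35x^3 + (105/4)x^2 + (25/3)x
order-5 term: -21x^2 - (21/2)x - 5/3
order-6 term: 7x + 7/4
order-7 term: -1
the series for exp(-D) f terminates at order 7
exp(-D) f = x^7 - (21/4)x^6 + (73/6)x^5 - (205/12)x^4 + (50/3)x^3 - (137/12)x^2 + (41/6)x - 35/12

the image equals g(x) = x^7 - (21/4)x^6 + (73/6)x^5 - (205/12)x^4 + (50/3)x^3 - (137/12)x^2 + (41/6)x - 35/12


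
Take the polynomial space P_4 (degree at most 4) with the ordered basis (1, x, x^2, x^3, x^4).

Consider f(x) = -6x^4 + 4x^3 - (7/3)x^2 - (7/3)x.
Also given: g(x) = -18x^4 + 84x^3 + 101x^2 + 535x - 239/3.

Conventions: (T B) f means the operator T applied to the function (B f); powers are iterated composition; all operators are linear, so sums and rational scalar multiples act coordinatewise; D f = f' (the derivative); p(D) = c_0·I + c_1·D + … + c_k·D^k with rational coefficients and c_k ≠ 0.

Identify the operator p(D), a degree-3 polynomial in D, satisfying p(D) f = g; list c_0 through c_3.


D^0 f = -6x^4 + 4x^3 - (7/3)x^2 - (7/3)x
D^1 f = -24x^3 + 12x^2 - (14/3)x - 7/3
D^2 f = -72x^2 + 24x - 14/3
D^3 f = -144x + 24
matching coefficients of g against c_0 f + c_1 Df + … from the top degree down determines the c_i
solution: c_0 = 3, c_1 = -3, c_2 = -2, c_3 = -4

c_0 = 3, c_1 = -3, c_2 = -2, c_3 = -4


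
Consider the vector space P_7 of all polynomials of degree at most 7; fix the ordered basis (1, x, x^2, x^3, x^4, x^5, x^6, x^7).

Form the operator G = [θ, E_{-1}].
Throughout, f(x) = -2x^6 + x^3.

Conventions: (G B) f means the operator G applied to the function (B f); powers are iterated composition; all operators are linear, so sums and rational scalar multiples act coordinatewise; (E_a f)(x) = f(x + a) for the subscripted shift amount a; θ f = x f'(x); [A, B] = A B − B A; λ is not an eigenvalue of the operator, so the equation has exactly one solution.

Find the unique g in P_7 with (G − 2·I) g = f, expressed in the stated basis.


write g with unknown coordinates in the stated basis and equate coefficients in (G − 2·I) g = f
solving from the highest basis element down gives g = x^6 + 3x^5 - (15/2)x^4 - (31/2)x^3 + (147/4)x^2 + (93/4)x - 231/8
check: G g = 6x^5 - 15x^4 - 30x^3 + (147/2)x^2 + (93/2)x - 231/4
so G g − 2·g = -2x^6 + x^3 = f ✓

the image equals g(x) = x^6 + 3x^5 - (15/2)x^4 - (31/2)x^3 + (147/4)x^2 + (93/4)x - 231/8


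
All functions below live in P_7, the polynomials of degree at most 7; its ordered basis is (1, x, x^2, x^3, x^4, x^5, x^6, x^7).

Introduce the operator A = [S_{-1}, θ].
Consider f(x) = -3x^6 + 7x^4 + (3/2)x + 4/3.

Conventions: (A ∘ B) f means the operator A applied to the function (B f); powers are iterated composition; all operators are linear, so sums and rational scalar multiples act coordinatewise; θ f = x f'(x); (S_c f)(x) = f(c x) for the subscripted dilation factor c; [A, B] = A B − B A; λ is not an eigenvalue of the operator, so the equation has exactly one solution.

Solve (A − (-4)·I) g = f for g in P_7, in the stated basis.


the image equals g(x) = -(3/4)x^6 + (7/4)x^4 + (3/8)x + 1/3

write g with unknown coordinates in the stated basis and equate coefficients in (A − (-4)·I) g = f
solving from the highest basis element down gives g = -(3/4)x^6 + (7/4)x^4 + (3/8)x + 1/3
check: A g = 0
so A g − (-4)·g = -3x^6 + 7x^4 + (3/2)x + 4/3 = f ✓


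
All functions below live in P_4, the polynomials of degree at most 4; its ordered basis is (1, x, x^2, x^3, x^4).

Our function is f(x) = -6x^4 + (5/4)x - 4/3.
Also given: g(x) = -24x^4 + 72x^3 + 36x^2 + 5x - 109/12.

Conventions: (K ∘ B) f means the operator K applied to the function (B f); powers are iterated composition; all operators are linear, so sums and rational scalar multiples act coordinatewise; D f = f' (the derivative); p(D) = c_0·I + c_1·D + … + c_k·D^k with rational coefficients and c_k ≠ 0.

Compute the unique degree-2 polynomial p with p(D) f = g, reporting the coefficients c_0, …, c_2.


D^0 f = -6x^4 + (5/4)x - 4/3
D^1 f = -24x^3 + 5/4
D^2 f = -72x^2
matching coefficients of g against c_0 f + c_1 Df + … from the top degree down determines the c_i
solution: c_0 = 4, c_1 = -3, c_2 = -1/2

c_0 = 4, c_1 = -3, c_2 = -1/2


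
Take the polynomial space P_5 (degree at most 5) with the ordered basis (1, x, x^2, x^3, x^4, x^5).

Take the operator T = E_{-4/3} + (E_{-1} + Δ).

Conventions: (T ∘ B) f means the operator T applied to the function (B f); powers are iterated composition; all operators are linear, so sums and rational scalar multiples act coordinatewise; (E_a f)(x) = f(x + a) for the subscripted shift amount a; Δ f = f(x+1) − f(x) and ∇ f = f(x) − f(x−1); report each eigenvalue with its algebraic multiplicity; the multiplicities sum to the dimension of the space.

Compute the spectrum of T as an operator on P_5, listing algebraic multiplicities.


image of 1: 2
image of x: 2x - 4/3
image of x^2: 2x^2 - (8/3)x + 34/9
image of x^3: 2x^3 - 4x^2 + (34/3)x - 64/27
image of x^4: 2x^4 - (16/3)x^3 + (68/3)x^2 - (256/27)x + 418/81
image of x^5: 2x^5 - (20/3)x^4 + (340/9)x^3 - (640/27)x^2 + (2090/81)x - 1024/243
the matrix is upper triangular; its diagonal is (2, 2, 2, 2, 2, 2)
for a triangular matrix the eigenvalues are the diagonal entries, with algebraic multiplicity their repetition count

λ = 2 (multiplicity 6)


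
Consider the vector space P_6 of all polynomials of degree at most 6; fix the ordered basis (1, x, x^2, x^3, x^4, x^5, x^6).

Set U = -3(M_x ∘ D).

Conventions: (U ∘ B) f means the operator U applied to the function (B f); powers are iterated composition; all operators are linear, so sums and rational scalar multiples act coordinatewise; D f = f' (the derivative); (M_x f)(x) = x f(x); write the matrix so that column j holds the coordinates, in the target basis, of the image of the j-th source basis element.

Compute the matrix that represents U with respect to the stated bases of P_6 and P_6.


the matrix is [[0, 0, 0, 0, 0, 0, 0]; [0, -3, 0, 0, 0, 0, 0]; [0, 0, -6, 0, 0, 0, 0]; [0, 0, 0, -9, 0, 0, 0]; [0, 0, 0, 0, -12, 0, 0]; [0, 0, 0, 0, 0, -15, 0]; [0, 0, 0, 0, 0, 0, -18]] (rows listed top to bottom)

image of 1: 0
image of x: -3x
image of x^2: -6x^2
image of x^3: -9x^3
image of x^4: -12x^4
image of x^5: -15x^5
image of x^6: -18x^6
each image's coordinates form column j of the matrix


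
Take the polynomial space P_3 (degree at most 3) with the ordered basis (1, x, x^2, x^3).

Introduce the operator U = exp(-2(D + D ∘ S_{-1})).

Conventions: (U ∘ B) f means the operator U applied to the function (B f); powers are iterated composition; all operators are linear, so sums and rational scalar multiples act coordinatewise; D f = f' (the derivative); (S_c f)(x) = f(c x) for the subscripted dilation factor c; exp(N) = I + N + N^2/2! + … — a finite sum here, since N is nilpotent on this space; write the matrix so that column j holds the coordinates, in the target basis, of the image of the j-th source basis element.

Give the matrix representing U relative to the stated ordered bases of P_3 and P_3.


image of 1: 1
image of x: x
image of x^2: x^2 - 8x
image of x^3: x^3
each image's coordinates form column j of the matrix

the matrix is [[1, 0, 0, 0]; [0, 1, -8, 0]; [0, 0, 1, 0]; [0, 0, 0, 1]] (rows listed top to bottom)


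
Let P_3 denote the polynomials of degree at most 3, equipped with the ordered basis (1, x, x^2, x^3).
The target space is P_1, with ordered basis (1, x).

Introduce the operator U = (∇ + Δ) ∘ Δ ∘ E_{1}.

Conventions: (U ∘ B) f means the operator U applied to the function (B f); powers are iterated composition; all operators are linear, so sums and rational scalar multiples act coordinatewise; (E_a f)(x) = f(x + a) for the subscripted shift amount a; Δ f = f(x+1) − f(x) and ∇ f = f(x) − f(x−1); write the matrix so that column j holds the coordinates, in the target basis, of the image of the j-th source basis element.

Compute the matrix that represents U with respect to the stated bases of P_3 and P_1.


image of 1: 0
image of x: 0
image of x^2: 4
image of x^3: 12x + 18
each image's coordinates form column j of the matrix

the matrix is [[0, 0, 4, 18]; [0, 0, 0, 12]] (rows listed top to bottom)


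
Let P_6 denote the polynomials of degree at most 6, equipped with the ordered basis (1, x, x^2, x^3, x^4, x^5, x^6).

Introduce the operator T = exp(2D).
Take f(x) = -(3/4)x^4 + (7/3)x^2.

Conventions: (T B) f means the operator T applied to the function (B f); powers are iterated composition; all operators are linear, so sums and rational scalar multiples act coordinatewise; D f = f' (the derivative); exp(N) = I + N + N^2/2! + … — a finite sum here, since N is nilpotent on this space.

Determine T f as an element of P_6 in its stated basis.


g(x) = -(3/4)x^4 - 6x^3 - (47/3)x^2 - (44/3)x - 8/3

order-1 term: -6x^3 + (28/3)x
order-2 term: -18x^2 + 28/3
order-3 term: -24x
order-4 term: -12
the series for exp(2D) f terminates at order 4
exp(2D) f = -(3/4)x^4 - 6x^3 - (47/3)x^2 - (44/3)x - 8/3


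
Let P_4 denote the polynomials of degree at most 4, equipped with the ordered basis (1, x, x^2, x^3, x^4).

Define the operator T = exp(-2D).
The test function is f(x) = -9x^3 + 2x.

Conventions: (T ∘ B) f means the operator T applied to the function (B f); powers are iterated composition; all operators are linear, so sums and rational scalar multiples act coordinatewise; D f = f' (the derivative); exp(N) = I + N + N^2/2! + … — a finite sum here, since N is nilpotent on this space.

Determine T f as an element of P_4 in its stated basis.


order-1 term: 54x^2 - 4
order-2 term: -108x
order-3 term: 72
the series for exp(-2D) f terminates at order 3
exp(-2D) f = -9x^3 + 54x^2 - 106x + 68

g(x) = -9x^3 + 54x^2 - 106x + 68
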